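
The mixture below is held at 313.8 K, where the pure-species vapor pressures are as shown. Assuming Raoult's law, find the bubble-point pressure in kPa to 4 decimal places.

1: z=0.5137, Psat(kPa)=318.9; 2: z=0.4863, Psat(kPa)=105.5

At the bubble point ψ → 0, so ΣzᵢKᵢ = 1 with Kᵢ = Pᵢˢᵃᵗ/P ⇒ P = ΣzᵢPᵢˢᵃᵗ.
P = 0.5137·318.9 + 0.4863·105.5 = 215.1236 kPa

Pbub = 215.1236 kPa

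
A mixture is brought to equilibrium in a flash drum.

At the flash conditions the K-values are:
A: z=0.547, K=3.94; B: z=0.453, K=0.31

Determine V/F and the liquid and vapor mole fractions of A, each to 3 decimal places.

V/F = 0.639, x_A = 0.190, y_A = 0.749

Material balance + equilibrium reduce to Σ zᵢ(Kᵢ−1)/(1+V/F(Kᵢ−1)) = 0.
g(0) = ΣzᵢKᵢ − 1 = 1.296 and g(1) = 1 − Σzᵢ/Kᵢ = -0.600, so a root lies in (0, 1).
Newton iteration, V/F⁰ = 0.5:
  V/F = 0.500: g = 0.1739, g' = -1.278 → V/F = 0.636
  V/F = 0.636: g = 0.0033, g' = -1.259 → V/F = 0.639
Converged at V/F = 0.639.
Compositions from xᵢ = zᵢ/(1+V/F(Kᵢ−1)), yᵢ = Kᵢxᵢ:
  A: x = 0.190, y = 0.749
  B: x = 0.810, y = 0.251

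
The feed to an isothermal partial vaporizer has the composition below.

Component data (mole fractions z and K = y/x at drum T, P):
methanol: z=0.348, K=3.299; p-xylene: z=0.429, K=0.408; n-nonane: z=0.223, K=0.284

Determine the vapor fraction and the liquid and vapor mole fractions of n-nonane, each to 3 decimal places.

Material balance + equilibrium reduce to Σ zᵢ(Kᵢ−1)/(1+ψ(Kᵢ−1)) = 0.
g(0) = ΣzᵢKᵢ − 1 = 0.386 and g(1) = 1 − Σzᵢ/Kᵢ = -0.942, so a root lies in (0, 1).
Newton iteration, ψ⁰ = 0.5:
  ψ = 0.500: g = -0.2373, g' = -0.979 → ψ = 0.258
  ψ = 0.258: g = 0.0070, g' = -1.107 → ψ = 0.264
Converged at ψ = 0.264.
Compositions from xᵢ = zᵢ/(1+ψ(Kᵢ−1)), yᵢ = Kᵢxᵢ:
  methanol: x = 0.217, y = 0.714
  p-xylene: x = 0.508, y = 0.207
  n-nonane: x = 0.275, y = 0.078

ψ = 0.264, x_n-nonane = 0.275, y_n-nonane = 0.078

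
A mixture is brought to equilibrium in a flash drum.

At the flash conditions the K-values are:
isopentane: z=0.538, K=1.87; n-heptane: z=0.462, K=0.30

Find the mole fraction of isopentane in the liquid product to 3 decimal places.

x_isopentane = 0.446

Material balance + equilibrium reduce to Σ zᵢ(Kᵢ−1)/(1+V/F(Kᵢ−1)) = 0.
Check two-phase: ΣzᵢKᵢ = 1.145 > 1 and Σzᵢ/Kᵢ = 1.828 > 1, so g(0) = 0.145 > 0 and g(1) = -0.828 < 0.
Binary case is linear: z₁(K₁−1)(1+V/F(K₂−1)) + z₂(K₂−1)(1+V/F(K₁−1)) = 0
⇒ V/F = [z₁(K₁−1)+z₂(K₂−1)] / [−(K₁−1)(K₂−1)] = 0.1447/0.6090 = 0.238
Compositions from xᵢ = zᵢ/(1+V/F(Kᵢ−1)), yᵢ = Kᵢxᵢ:
  isopentane: x = 0.446, y = 0.834
  n-heptane: x = 0.554, y = 0.166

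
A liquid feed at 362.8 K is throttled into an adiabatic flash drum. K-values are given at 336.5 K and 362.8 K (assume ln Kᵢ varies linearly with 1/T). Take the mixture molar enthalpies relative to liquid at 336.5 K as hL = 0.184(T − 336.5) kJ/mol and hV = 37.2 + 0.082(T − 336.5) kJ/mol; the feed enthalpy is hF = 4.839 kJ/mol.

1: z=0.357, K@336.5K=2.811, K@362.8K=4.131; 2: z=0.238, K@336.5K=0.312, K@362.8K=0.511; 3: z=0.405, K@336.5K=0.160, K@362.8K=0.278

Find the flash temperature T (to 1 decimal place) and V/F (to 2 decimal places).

Adiabatic flash: solve Rachford–Rice at each trial T, then check hF = ψ·hV(T) + (1−ψ)·hL(T).
  T = 336.5 K: K = (2.811, 0.312, 0.160), RR gives ψ = 0.100, H_out = 3.724 kJ/mol
  T = 362.8 K: K = (4.131, 0.511, 0.278), RR gives ψ = 0.351, H_out = 16.965 kJ/mol
  T = 349.6 K: K = (3.430, 0.403, 0.213), RR gives ψ = 0.232, H_out = 10.723 kJ/mol
  T = 343.1 K: K = (3.113, 0.356, 0.185), RR gives ψ = 0.170, H_out = 7.419 kJ/mol
  T = 339.8 K: K = (2.960, 0.333, 0.172), RR gives ψ = 0.136, H_out = 5.625 kJ/mol
  T = 338.1 K: K = (2.883, 0.322, 0.166), RR gives ψ = 0.118, H_out = 4.661 kJ/mol
Linear interpolation between T = 338.1 (H_out = 4.661) and T = 339.8 (H_out = 5.625) on hF = 4.839 gives T ≈ 338.4 K, at which ψ = 0.12.

T = 338.4 K, V/F = 0.12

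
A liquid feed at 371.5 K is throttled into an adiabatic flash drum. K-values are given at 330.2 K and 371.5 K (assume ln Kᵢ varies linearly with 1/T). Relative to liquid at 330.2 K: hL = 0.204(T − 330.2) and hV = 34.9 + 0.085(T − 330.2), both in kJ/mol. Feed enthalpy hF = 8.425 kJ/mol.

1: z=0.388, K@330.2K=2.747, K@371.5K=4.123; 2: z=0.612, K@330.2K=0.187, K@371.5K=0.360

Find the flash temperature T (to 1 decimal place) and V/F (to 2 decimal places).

T = 339.2 K, V/F = 0.19

Adiabatic flash: solve Rachford–Rice at each trial T, then check hF = ψ·hV(T) + (1−ψ)·hL(T).
  T = 330.2 K: K = (2.747, 0.187), RR gives ψ = 0.127, H_out = 4.430 kJ/mol
  T = 371.5 K: K = (4.123, 0.360), RR gives ψ = 0.410, H_out = 20.728 kJ/mol
  T = 350.9 K: K = (3.408, 0.265), RR gives ψ = 0.273, H_out = 13.094 kJ/mol
  T = 340.5 K: K = (3.068, 0.223), RR gives ψ = 0.204, H_out = 8.961 kJ/mol
  T = 335.4 K: K = (2.907, 0.205), RR gives ψ = 0.167, H_out = 6.788 kJ/mol
  T = 337.9 K: K = (2.985, 0.214), RR gives ψ = 0.185, H_out = 7.868 kJ/mol
  T = 339.2 K: K = (3.027, 0.219), RR gives ψ = 0.195, H_out = 8.418 kJ/mol
Linear interpolation between T = 339.2 (H_out = 8.418) and T = 340.5 (H_out = 8.961) on hF = 8.425 gives T ≈ 339.2 K, at which ψ = 0.19.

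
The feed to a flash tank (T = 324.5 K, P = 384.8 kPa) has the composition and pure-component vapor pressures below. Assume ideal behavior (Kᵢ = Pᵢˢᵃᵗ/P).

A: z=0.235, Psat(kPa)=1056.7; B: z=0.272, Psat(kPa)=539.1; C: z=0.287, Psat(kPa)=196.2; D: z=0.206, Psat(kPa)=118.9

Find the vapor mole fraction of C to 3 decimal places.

Raoult's law: Kᵢ = Pᵢˢᵃᵗ/P = Pᵢˢᵃᵗ/384.8.
  K_A = 1056.7/384.8 = 2.74610, K_B = 539.1/384.8 = 1.40099, K_C = 196.2/384.8 = 0.50988, K_D = 118.9/384.8 = 0.30899
Rachford–Rice: g(ψ) = Σ zᵢ(Kᵢ−1)/(1+ψ(Kᵢ−1)) = 0.
g(0) = ΣzᵢKᵢ − 1 = 0.236 and g(1) = 1 − Σzᵢ/Kᵢ = -0.509, so a root lies in (0, 1).
Newton iteration, ψ⁰ = 0.42:
  ψ = 0.420: g = -0.0476, g' = -0.575 → ψ = 0.337
  ψ = 0.337: g = 0.0002, g' = -0.584 → ψ = 0.338
Converged at ψ = 0.338.
Compositions from xᵢ = zᵢ/(1+ψ(Kᵢ−1)), yᵢ = Kᵢxᵢ:
  A: x = 0.148, y = 0.406
  B: x = 0.240, y = 0.336
  C: x = 0.344, y = 0.175
  D: x = 0.269, y = 0.083

y_C = 0.175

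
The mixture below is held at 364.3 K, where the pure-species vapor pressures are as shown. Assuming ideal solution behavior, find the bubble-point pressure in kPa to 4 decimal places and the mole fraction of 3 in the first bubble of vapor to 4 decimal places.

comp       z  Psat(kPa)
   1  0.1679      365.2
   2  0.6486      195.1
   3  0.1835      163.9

Pbub = 217.9346 kPa, y_3 = 0.1380

At the bubble point ψ → 0, so ΣzᵢKᵢ = 1 with Kᵢ = Pᵢˢᵃᵗ/P ⇒ P = ΣzᵢPᵢˢᵃᵗ.
P = 0.1679·365.2 + 0.6486·195.1 + 0.1835·163.9 = 217.9346 kPa
yᵢ = zᵢPᵢˢᵃᵗ/P ⇒ y_3 = 0.1835·163.9/217.9346 = 0.1380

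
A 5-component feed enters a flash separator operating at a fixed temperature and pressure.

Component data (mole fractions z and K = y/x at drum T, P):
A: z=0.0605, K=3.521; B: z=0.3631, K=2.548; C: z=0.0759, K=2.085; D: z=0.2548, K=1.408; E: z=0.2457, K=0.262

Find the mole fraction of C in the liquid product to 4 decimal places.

x_C = 0.0411

Material balance + equilibrium reduce to Σ zᵢ(Kᵢ−1)/(1+β(Kᵢ−1)) = 0.
Check two-phase: ΣzᵢKᵢ = 1.7196 > 1 and Σzᵢ/Kᵢ = 1.3148 > 1, so g(0) = 0.7196 > 0 and g(1) = -0.3148 < 0.
Iterate (Newton) starting at β = 0.5:
  β = 0.5000: g = 0.23668, g' = -0.7546 → β = 0.8136
  β = 0.8136: g = -0.03331, g' = -1.0992 → β = 0.7833
  β = 0.7833: g = -0.00118, g' = -1.0234 → β = 0.7822
Converged at β = 0.7822.
Compositions from xᵢ = zᵢ/(1+β(Kᵢ−1)), yᵢ = Kᵢxᵢ:
  A: x = 0.0204, y = 0.0717
  B: x = 0.1642, y = 0.4185
  C: x = 0.0411, y = 0.0856
  D: x = 0.1932, y = 0.2720
  E: x = 0.5812, y = 0.1523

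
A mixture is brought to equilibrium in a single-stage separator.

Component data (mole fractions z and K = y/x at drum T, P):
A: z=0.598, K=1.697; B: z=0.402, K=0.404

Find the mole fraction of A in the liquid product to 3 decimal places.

x_A = 0.461

Material balance + equilibrium reduce to Σ zᵢ(Kᵢ−1)/(1+ψ(Kᵢ−1)) = 0.
Check two-phase: ΣzᵢKᵢ = 1.177 > 1 and Σzᵢ/Kᵢ = 1.347 > 1, so g(0) = 0.177 > 0 and g(1) = -0.347 < 0.
Binary case is linear: z₁(K₁−1)(1+ψ(K₂−1)) + z₂(K₂−1)(1+ψ(K₁−1)) = 0
⇒ ψ = [z₁(K₁−1)+z₂(K₂−1)] / [−(K₁−1)(K₂−1)] = 0.1772/0.4154 = 0.427
Compositions from xᵢ = zᵢ/(1+ψ(Kᵢ−1)), yᵢ = Kᵢxᵢ:
  A: x = 0.461, y = 0.782
  B: x = 0.539, y = 0.218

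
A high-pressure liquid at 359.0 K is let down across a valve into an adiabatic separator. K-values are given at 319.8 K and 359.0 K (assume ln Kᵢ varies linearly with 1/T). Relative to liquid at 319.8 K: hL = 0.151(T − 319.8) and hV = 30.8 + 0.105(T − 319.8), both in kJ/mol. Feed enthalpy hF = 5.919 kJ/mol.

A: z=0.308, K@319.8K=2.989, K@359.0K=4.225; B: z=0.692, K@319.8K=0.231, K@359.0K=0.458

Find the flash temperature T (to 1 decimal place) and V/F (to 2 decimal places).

Adiabatic flash: solve Rachford–Rice at each trial T, then check hF = ψ·hV(T) + (1−ψ)·hL(T).
  T = 319.8 K: K = (2.989, 0.231), RR gives ψ = 0.053, H_out = 1.620 kJ/mol
  T = 359.0 K: K = (4.225, 0.458), RR gives ψ = 0.354, H_out = 16.175 kJ/mol
  T = 339.4 K: K = (3.589, 0.332), RR gives ψ = 0.194, H_out = 8.750 kJ/mol
  T = 329.6 K: K = (3.284, 0.278), RR gives ψ = 0.124, H_out = 5.239 kJ/mol
  T = 334.5 K: K = (3.436, 0.304), RR gives ψ = 0.159, H_out = 6.997 kJ/mol
  T = 332.1 K: K = (3.361, 0.291), RR gives ψ = 0.142, H_out = 6.138 kJ/mol
  T = 330.9 K: K = (3.324, 0.285), RR gives ψ = 0.133, H_out = 5.707 kJ/mol
Linear interpolation between T = 330.9 (H_out = 5.707) and T = 332.1 (H_out = 6.138) on hF = 5.919 gives T ≈ 331.5 K, at which ψ = 0.14.

T = 331.5 K, V/F = 0.14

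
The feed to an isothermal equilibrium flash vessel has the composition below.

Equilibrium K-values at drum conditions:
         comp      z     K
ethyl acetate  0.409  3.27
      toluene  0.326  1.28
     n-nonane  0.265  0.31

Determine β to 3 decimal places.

β = 0.796

Newton iteration, β⁰ = 0.59:
  β = 0.590: g = 0.1668, g' = -0.763 → β = 0.809
  β = 0.809: g = -0.0118, g' = -0.925 → β = 0.796
Converged at β = 0.796.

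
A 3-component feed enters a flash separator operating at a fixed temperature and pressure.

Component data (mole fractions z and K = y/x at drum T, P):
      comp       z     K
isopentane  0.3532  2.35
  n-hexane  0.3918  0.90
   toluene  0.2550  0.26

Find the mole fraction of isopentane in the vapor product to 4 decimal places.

y_isopentane = 0.5383

Material balance + equilibrium reduce to Σ zᵢ(Kᵢ−1)/(1+V/F(Kᵢ−1)) = 0.
Check two-phase: ΣzᵢKᵢ = 1.2489 > 1 and Σzᵢ/Kᵢ = 1.5664 > 1, so g(0) = 0.2489 > 0 and g(1) = -0.5664 < 0.
Iterate (Newton) starting at V/F = 0.61:
  V/F = 0.6100: g = -0.12421, g' = -0.6620 → V/F = 0.4224
  V/F = 0.4224: g = -0.01174, g' = -0.5608 → V/F = 0.4014
Converged at V/F = 0.4014.
Compositions from xᵢ = zᵢ/(1+V/F(Kᵢ−1)), yᵢ = Kᵢxᵢ:
  isopentane: x = 0.2291, y = 0.5383
  n-hexane: x = 0.4082, y = 0.3674
  toluene: x = 0.3627, y = 0.0943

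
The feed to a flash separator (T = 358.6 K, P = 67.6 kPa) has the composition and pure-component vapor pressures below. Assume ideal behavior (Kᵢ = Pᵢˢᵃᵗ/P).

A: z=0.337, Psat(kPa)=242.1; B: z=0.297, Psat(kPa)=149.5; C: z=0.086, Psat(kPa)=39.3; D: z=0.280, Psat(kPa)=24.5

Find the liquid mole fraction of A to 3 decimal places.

x_A = 0.105

Raoult's law: Kᵢ = Pᵢˢᵃᵗ/P = Pᵢˢᵃᵗ/67.6.
  K_A = 242.1/67.6 = 3.58136, K_B = 149.5/67.6 = 2.21154, K_C = 39.3/67.6 = 0.58136, K_D = 24.5/67.6 = 0.36243
Material balance + equilibrium reduce to Σ zᵢ(Kᵢ−1)/(1+β(Kᵢ−1)) = 0.
Check two-phase: ΣzᵢKᵢ = 2.015 > 1 and Σzᵢ/Kᵢ = 1.149 > 1, so g(0) = 1.015 > 0 and g(1) = -0.149 < 0.
Iterate (Newton) starting at β = 0.66:
  β = 0.660: g = 0.1637, g' = -0.810 → β = 0.862
  β = 0.862: g = -0.0071, g' = -0.918 → β = 0.854
Converged at β = 0.854.
Compositions from xᵢ = zᵢ/(1+β(Kᵢ−1)), yᵢ = Kᵢxᵢ:
  A: x = 0.105, y = 0.377
  B: x = 0.146, y = 0.323
  C: x = 0.134, y = 0.078
  D: x = 0.615, y = 0.223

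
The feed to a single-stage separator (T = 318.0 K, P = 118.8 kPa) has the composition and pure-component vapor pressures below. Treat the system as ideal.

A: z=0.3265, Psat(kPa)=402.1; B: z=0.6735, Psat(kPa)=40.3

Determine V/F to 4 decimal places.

Raoult's law: Kᵢ = Pᵢˢᵃᵗ/P = Pᵢˢᵃᵗ/118.8.
  K_A = 402.1/118.8 = 3.384680, K_B = 40.3/118.8 = 0.339226
Binary case is linear: z₁(K₁−1)(1+V/F(K₂−1)) + z₂(K₂−1)(1+V/F(K₁−1)) = 0
⇒ V/F = [z₁(K₁−1)+z₂(K₂−1)] / [−(K₁−1)(K₂−1)] = 0.33357/1.57574 = 0.2117

V/F = 0.2117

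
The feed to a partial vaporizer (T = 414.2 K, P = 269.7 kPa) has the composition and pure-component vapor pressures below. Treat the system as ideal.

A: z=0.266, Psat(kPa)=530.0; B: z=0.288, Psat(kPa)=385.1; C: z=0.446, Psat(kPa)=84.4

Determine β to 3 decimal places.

Raoult's law: Kᵢ = Pᵢˢᵃᵗ/P = Pᵢˢᵃᵗ/269.7.
  K_A = 530.0/269.7 = 1.96515, K_B = 385.1/269.7 = 1.42788, K_C = 84.4/269.7 = 0.31294
Material balance + equilibrium reduce to Σ zᵢ(Kᵢ−1)/(1+β(Kᵢ−1)) = 0.
g(0) = ΣzᵢKᵢ − 1 = 0.074 and g(1) = 1 − Σzᵢ/Kᵢ = -0.762, so a root lies in (0, 1).
Iterate (Newton) starting at β = 0.5:
  β = 0.500: g = -0.1921, g' = -0.637 → β = 0.198
  β = 0.198: g = -0.0258, g' = -0.502 → β = 0.147
Converged at β = 0.147.

β = 0.147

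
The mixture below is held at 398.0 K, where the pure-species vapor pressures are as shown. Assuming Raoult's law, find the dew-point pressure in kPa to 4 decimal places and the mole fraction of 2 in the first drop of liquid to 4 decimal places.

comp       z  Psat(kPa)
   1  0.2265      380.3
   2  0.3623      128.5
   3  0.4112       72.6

At the dew point ψ → 1, so Σzᵢ/Kᵢ = 1 with Kᵢ = Pᵢˢᵃᵗ/P ⇒ 1/P = Σzᵢ/Pᵢˢᵃᵗ.
1/P = 0.2265/380.3 + 0.3623/128.5 + 0.4112/72.6 = 0.0090789 ⇒ P = 110.1449 kPa
xᵢ = zᵢP/Pᵢˢᵃᵗ ⇒ x_2 = 0.3623·110.1449/128.5 = 0.3105

Pdew = 110.1449 kPa, x_2 = 0.3105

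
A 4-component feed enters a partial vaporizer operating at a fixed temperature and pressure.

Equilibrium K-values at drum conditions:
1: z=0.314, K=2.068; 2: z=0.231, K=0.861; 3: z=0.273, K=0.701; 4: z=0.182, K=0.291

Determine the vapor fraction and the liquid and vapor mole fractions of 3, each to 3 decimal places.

Material balance + equilibrium reduce to Σ zᵢ(Kᵢ−1)/(1+ψ(Kᵢ−1)) = 0.
g(0) = ΣzᵢKᵢ − 1 = 0.093 and g(1) = 1 − Σzᵢ/Kᵢ = -0.435, so a root lies in (0, 1).
Iterate (Newton) starting at ψ = 0.5:
  ψ = 0.500: g = -0.1118, g' = -0.411 → ψ = 0.228
  ψ = 0.228: g = -0.0049, g' = -0.395 → ψ = 0.215
Converged at ψ = 0.215.
Compositions from xᵢ = zᵢ/(1+ψ(Kᵢ−1)), yᵢ = Kᵢxᵢ:
  1: x = 0.255, y = 0.528
  2: x = 0.238, y = 0.205
  3: x = 0.292, y = 0.205
  4: x = 0.215, y = 0.063

ψ = 0.215, x_3 = 0.292, y_3 = 0.205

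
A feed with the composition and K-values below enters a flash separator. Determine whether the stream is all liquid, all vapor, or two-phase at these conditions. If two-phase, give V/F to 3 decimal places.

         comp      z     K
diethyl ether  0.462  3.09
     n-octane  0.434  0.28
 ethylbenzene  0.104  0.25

two-phase, V/F = 0.379

ΣzᵢKᵢ = 1.575; Σzᵢ/Kᵢ = 2.116.
Both exceed 1, so a two-phase solution exists.
Iterate (Newton) starting at ψ = 0.5:
  ψ = 0.500: g = -0.1409, g' = -1.182 → ψ = 0.381
  ψ = 0.381: g = -0.0020, g' = -1.167 → ψ = 0.379
Converged at ψ = 0.379.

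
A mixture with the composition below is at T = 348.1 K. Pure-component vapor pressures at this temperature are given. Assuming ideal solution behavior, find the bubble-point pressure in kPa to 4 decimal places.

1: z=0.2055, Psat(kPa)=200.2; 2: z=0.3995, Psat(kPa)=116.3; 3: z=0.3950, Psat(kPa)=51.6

Pbub = 107.9849 kPa

At the bubble point ψ → 0, so ΣzᵢKᵢ = 1 with Kᵢ = Pᵢˢᵃᵗ/P ⇒ P = ΣzᵢPᵢˢᵃᵗ.
P = 0.2055·200.2 + 0.3995·116.3 + 0.3950·51.6 = 107.9849 kPa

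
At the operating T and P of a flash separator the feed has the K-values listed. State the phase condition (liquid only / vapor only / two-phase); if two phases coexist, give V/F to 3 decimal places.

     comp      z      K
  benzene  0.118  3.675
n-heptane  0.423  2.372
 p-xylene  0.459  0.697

vapor only

ΣzᵢKᵢ = 1.757; Σzᵢ/Kᵢ = 0.869.
Since Σzᵢ/Kᵢ < 1 the mixture is above its dew point — single vapor phase.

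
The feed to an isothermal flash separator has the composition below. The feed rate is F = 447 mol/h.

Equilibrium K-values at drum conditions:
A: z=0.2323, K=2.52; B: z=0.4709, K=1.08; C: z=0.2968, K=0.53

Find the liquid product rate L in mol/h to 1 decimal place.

L = 136.0 mol/h

Iterate (Newton) starting at V/F = 0.65:
  V/F = 0.6500: g = 0.01257, g' = -0.2745 → V/F = 0.6958
Converged at V/F = 0.6958.
Then V = V/F·F = 0.6958·447 = 311.0 mol/h and L = F − V = 136.0 mol/h.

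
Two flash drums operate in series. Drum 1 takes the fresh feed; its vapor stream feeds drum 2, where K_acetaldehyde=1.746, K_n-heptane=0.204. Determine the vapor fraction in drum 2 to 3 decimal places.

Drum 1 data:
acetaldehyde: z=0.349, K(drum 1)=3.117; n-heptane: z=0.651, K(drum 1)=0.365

Drum 1:
Let ψ₁ = V/F and solve Σ zᵢ(Kᵢ−1)/(1+ψ₁(Kᵢ−1)) = 0.
Feasibility: ΣzᵢKᵢ = 1.325, Σzᵢ/Kᵢ = 1.896 — both > 1, two phases present.
Iterate (Newton) starting at ψ₁ = 0.47:
  ψ₁ = 0.470: g = -0.2189, g' = -0.926 → ψ₁ = 0.234
  ψ₁ = 0.234: g = 0.0089, g' = -1.062 → ψ₁ = 0.242
Converged at ψ₁ = 0.242.
Drum-1 compositions:
  acetaldehyde: x = 0.231, y = 0.719
  n-heptane: x = 0.769, y = 0.281
Drum-2 feed = drum-1 vapor: z₂ = (0.7192, 0.2808).
Drum 2:
Binary case is linear: z₁(K₁−1)(1+ψ₂(K₂−1)) + z₂(K₂−1)(1+ψ₂(K₁−1)) = 0
⇒ ψ₂ = [z₁(K₁−1)+z₂(K₂−1)] / [−(K₁−1)(K₂−1)] = 0.3130/0.5938 = 0.527
  acetaldehyde: x = 0.516, y = 0.901
  n-heptane: x = 0.484, y = 0.099

V/F (drum 2) = 0.527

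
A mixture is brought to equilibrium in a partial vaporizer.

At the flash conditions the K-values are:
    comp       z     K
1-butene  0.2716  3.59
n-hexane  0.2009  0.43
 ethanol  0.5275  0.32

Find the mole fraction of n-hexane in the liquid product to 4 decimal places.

Let ψ = V/F and solve Σ zᵢ(Kᵢ−1)/(1+ψ(Kᵢ−1)) = 0.
Check two-phase: ΣzᵢKᵢ = 1.2302 > 1 and Σzᵢ/Kᵢ = 2.1913 > 1, so g(0) = 0.2302 > 0 and g(1) = -1.1913 < 0.
Iterate (Newton) starting at ψ = 0.5:
  ψ = 0.5000: g = -0.39713, g' = -1.0335 → ψ = 0.1158
  ψ = 0.1158: g = 0.02924, g' = -1.4406 → ψ = 0.1361
  ψ = 0.1361: g = 0.00074, g' = -1.3691 → ψ = 0.1366
Converged at ψ = 0.1366.
Compositions from xᵢ = zᵢ/(1+ψ(Kᵢ−1)), yᵢ = Kᵢxᵢ:
  1-butene: x = 0.2006, y = 0.7202
  n-hexane: x = 0.2179, y = 0.0937
  ethanol: x = 0.5815, y = 0.1861

x_n-hexane = 0.2179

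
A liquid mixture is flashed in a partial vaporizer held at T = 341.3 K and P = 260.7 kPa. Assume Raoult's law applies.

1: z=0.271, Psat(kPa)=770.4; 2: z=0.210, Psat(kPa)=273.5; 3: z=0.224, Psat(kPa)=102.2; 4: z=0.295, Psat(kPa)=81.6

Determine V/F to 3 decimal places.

V/F = 0.201

Raoult's law: Kᵢ = Pᵢˢᵃᵗ/P = Pᵢˢᵃᵗ/260.7.
  K_1 = 770.4/260.7 = 2.95512, K_2 = 273.5/260.7 = 1.04910, K_3 = 102.2/260.7 = 0.39202, K_4 = 81.6/260.7 = 0.31300
Material balance + equilibrium reduce to Σ zᵢ(Kᵢ−1)/(1+V/F(Kᵢ−1)) = 0.
g(0) = ΣzᵢKᵢ − 1 = 0.201 and g(1) = 1 − Σzᵢ/Kᵢ = -0.806, so a root lies in (0, 1).
Newton–Raphson from V/F = 0.7:
  V/F = 0.700: g = -0.3938, g' = -0.953 → V/F = 0.287
  V/F = 0.287: g = -0.0676, g' = -0.763 → V/F = 0.198
  V/F = 0.198: g = 0.0027, g' = -0.832 → V/F = 0.201
Converged at V/F = 0.201.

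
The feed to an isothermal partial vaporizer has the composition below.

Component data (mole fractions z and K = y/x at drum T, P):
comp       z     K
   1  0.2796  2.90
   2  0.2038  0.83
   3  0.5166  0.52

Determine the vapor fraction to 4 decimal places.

Let ψ = V/F and solve Σ zᵢ(Kᵢ−1)/(1+ψ(Kᵢ−1)) = 0.
g(0) = ΣzᵢKᵢ − 1 = 0.2486 and g(1) = 1 − Σzᵢ/Kᵢ = -0.3354, so a root lies in (0, 1).
Iterate (Newton) starting at ψ = 0.5:
  ψ = 0.5000: g = -0.09171, g' = -0.4785 → ψ = 0.3084
  ψ = 0.3084: g = 0.00737, g' = -0.5719 → ψ = 0.3212
  ψ = 0.3212: g = 0.00006, g' = -0.5622 → ψ = 0.3214
Converged at ψ = 0.3214.

ψ = 0.3214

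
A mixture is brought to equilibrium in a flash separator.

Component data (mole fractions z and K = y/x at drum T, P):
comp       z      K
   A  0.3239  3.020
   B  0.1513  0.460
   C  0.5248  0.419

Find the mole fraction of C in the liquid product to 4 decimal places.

x_C = 0.6064

Rachford–Rice: g(ψ) = Σ zᵢ(Kᵢ−1)/(1+ψ(Kᵢ−1)) = 0.
Feasibility: ΣzᵢKᵢ = 1.2677, Σzᵢ/Kᵢ = 1.6887 — both > 1, two phases present.
Iterate (Newton) starting at ψ = 0.48:
  ψ = 0.4800: g = -0.20093, g' = -0.7618 → ψ = 0.2162
  ψ = 0.2162: g = 0.01416, g' = -0.9285 → ψ = 0.2315
  ψ = 0.2315: g = 0.00016, g' = -0.9077 → ψ = 0.2317
Converged at ψ = 0.2317.
Compositions from xᵢ = zᵢ/(1+ψ(Kᵢ−1)), yᵢ = Kᵢxᵢ:
  A: x = 0.2206, y = 0.6664
  B: x = 0.1729, y = 0.0795
  C: x = 0.6064, y = 0.2541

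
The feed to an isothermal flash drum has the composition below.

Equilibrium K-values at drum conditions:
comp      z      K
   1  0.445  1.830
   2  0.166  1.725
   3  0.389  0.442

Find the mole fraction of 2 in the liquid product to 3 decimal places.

x_2 = 0.115

Newton iteration, ψ⁰ = 0.35:
  ψ = 0.350: g = 0.1125, g' = -0.427 → ψ = 0.614
  ψ = 0.614: g = -0.0021, g' = -0.456 → ψ = 0.609
Converged at ψ = 0.609.
Compositions from xᵢ = zᵢ/(1+ψ(Kᵢ−1)), yᵢ = Kᵢxᵢ:
  1: x = 0.296, y = 0.541
  2: x = 0.115, y = 0.199
  3: x = 0.589, y = 0.260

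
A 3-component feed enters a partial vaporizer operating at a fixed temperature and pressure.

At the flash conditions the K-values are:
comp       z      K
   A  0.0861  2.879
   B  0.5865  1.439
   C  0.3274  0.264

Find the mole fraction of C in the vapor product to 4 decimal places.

y_C = 0.1156

Material balance + equilibrium reduce to Σ zᵢ(Kᵢ−1)/(1+V/F(Kᵢ−1)) = 0.
Check two-phase: ΣzᵢKᵢ = 1.1783 > 1 and Σzᵢ/Kᵢ = 1.6776 > 1, so g(0) = 0.1783 > 0 and g(1) = -0.6776 < 0.
Newton–Raphson from V/F = 0.38:
  V/F = 0.3800: g = -0.01948, g' = -0.5283 → V/F = 0.3431
  V/F = 0.3431: g = -0.00025, g' = -0.5152 → V/F = 0.3426
Converged at V/F = 0.3426.
Compositions from xᵢ = zᵢ/(1+V/F(Kᵢ−1)), yᵢ = Kᵢxᵢ:
  A: x = 0.0524, y = 0.1508
  B: x = 0.5098, y = 0.7336
  C: x = 0.4378, y = 0.1156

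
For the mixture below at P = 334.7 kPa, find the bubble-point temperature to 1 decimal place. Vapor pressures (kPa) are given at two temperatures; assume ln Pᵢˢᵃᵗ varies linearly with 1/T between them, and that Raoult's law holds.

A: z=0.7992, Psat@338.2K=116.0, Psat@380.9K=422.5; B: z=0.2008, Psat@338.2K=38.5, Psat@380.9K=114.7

T = 378.1 K

Bubble-point temperature: ΣzᵢPᵢˢᵃᵗ(T) = P. Interpolate ln Pᵢˢᵃᵗ = aᵢ + bᵢ/T.
  T = 338.2 K: ΣzᵢPᵢˢᵃᵗ = 100.44 kPa
  T = 380.9 K: ΣzᵢPᵢˢᵃᵗ = 360.69 kPa
  T = 359.5 K: ΣzᵢPᵢˢᵃᵗ = 197.34 kPa
  T = 370.2 K: ΣzᵢPᵢˢᵃᵗ = 269.11 kPa
  T = 375.5 K: ΣzᵢPᵢˢᵃᵗ = 311.77 kPa
  T = 378.2 K: ΣzᵢPᵢˢᵃᵗ = 335.52 kPa
Interpolating between 375.5 K and 378.2 K gives T ≈ 378.1 K.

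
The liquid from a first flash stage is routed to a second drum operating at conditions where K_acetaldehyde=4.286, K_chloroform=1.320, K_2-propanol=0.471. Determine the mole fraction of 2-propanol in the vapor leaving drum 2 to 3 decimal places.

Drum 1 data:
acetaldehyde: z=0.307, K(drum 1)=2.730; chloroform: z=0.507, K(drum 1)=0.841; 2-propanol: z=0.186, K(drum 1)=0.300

y_2-propanol (drum 2) = 0.248

Drum 1:
Iterate (Newton) starting at ψ₁ = 0.33:
  ψ₁ = 0.330: g = 0.0837, g' = -0.541 → ψ₁ = 0.485
  ψ₁ = 0.485: g = 0.0044, g' = -0.496 → ψ₁ = 0.494
Converged at ψ₁ = 0.494.
Drum-1 compositions:
  acetaldehyde: x = 0.166, y = 0.452
  chloroform: x = 0.550, y = 0.463
  2-propanol: x = 0.284, y = 0.085
Drum-2 feed = drum-1 liquid: z₂ = (0.1656, 0.5502, 0.2842).
Drum 2:
Newton–Raphson from ψ₂ = 0.46:
  ψ₂ = 0.460: g = 0.1714, g' = -0.465 → ψ₂ = 0.828
  ψ₂ = 0.828: g = 0.0177, g' = -0.416 → ψ₂ = 0.871
  ψ₂ = 0.871: g = -0.0002, g' = -0.428 → ψ₂ = 0.870
Converged at ψ₂ = 0.870.
  acetaldehyde: x = 0.043, y = 0.184
  chloroform: x = 0.430, y = 0.568
  2-propanol: x = 0.527, y = 0.248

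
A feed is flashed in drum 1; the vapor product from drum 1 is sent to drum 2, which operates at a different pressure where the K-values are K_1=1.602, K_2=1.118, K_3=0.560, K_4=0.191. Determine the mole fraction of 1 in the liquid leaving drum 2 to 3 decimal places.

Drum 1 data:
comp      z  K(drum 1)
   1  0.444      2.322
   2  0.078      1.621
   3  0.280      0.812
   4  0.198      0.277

Drum 1:
Let ψ₁ = V/F and solve Σ zᵢ(Kᵢ−1)/(1+ψ₁(Kᵢ−1)) = 0.
Check two-phase: ΣzᵢKᵢ = 1.440 > 1 and Σzᵢ/Kᵢ = 1.299 > 1, so g(0) = 0.440 > 0 and g(1) = -0.299 < 0.
Iterate (Newton) starting at ψ₁ = 0.5:
  ψ₁ = 0.500: g = 0.1080, g' = -0.565 → ψ₁ = 0.691
  ψ₁ = 0.691: g = -0.0061, g' = -0.653 → ψ₁ = 0.682
Converged at ψ₁ = 0.682.
Drum-1 compositions:
  1: x = 0.234, y = 0.542
  2: x = 0.055, y = 0.089
  3: x = 0.321, y = 0.261
  4: x = 0.391, y = 0.108
Drum-2 feed = drum-1 vapor: z₂ = (0.5422, 0.0888, 0.2608, 0.1082).
Drum 2:
Let ψ₂ = V/F and solve Σ zᵢ(Kᵢ−1)/(1+ψ₂(Kᵢ−1)) = 0.
Check two-phase: ΣzᵢKᵢ = 1.135 > 1 and Σzᵢ/Kᵢ = 1.450 > 1, so g(0) = 0.135 > 0 and g(1) = -0.450 < 0.
Newton–Raphson from ψ₂ = 0.5:
  ψ₂ = 0.500: g = -0.0333, g' = -0.400 → ψ₂ = 0.417
  ψ₂ = 0.417: g = -0.0016, g' = -0.364 → ψ₂ = 0.412
Converged at ψ₂ = 0.412.
  1: x = 0.434, y = 0.696
  2: x = 0.085, y = 0.095
  3: x = 0.319, y = 0.178
  4: x = 0.162, y = 0.031

x_1 (drum 2) = 0.434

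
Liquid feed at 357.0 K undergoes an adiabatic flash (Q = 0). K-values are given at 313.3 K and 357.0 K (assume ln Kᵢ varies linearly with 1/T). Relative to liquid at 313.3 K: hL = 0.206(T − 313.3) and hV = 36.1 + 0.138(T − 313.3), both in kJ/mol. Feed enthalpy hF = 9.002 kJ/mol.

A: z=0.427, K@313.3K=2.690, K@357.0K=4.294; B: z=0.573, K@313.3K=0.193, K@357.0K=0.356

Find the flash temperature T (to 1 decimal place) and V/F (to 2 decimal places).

T = 317.7 K, V/F = 0.23

Adiabatic flash: solve Rachford–Rice at each trial T, then check hF = ψ·hV(T) + (1−ψ)·hL(T).
  T = 313.3 K: K = (2.690, 0.193), RR gives ψ = 0.190, H_out = 6.861 kJ/mol
  T = 357.0 K: K = (4.294, 0.356), RR gives ψ = 0.489, H_out = 25.205 kJ/mol
  T = 335.1 K: K = (3.449, 0.267), RR gives ψ = 0.349, H_out = 16.563 kJ/mol
  T = 324.2 K: K = (3.059, 0.228), RR gives ψ = 0.275, H_out = 11.970 kJ/mol
  T = 318.8 K: K = (2.873, 0.210), RR gives ψ = 0.235, H_out = 9.525 kJ/mol
  T = 316.1 K: K = (2.783, 0.202), RR gives ψ = 0.213, H_out = 8.243 kJ/mol
  T = 317.5 K: K = (2.829, 0.206), RR gives ψ = 0.225, H_out = 8.913 kJ/mol
Linear interpolation between T = 317.5 (H_out = 8.913) and T = 318.8 (H_out = 9.525) on hF = 9.002 gives T ≈ 317.7 K, at which ψ = 0.23.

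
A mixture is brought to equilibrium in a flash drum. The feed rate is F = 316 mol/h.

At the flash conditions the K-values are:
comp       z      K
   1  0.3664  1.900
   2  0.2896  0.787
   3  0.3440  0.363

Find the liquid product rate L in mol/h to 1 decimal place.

Newton iteration, ψ⁰ = 0.38:
  ψ = 0.3800: g = -0.11050, g' = -0.4233 → ψ = 0.1190
  ψ = 0.1190: g = -0.00251, g' = -0.4194 → ψ = 0.1130
Converged at ψ = 0.1130.
Then V = ψ·F = 0.1130·316 = 35.7 mol/h and L = F − V = 280.3 mol/h.

L = 280.3 mol/h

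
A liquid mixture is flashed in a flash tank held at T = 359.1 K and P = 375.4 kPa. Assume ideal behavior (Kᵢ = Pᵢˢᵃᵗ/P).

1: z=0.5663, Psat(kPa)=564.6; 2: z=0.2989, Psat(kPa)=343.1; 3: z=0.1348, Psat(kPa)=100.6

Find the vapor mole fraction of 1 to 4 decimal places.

Raoult's law: Kᵢ = Pᵢˢᵃᵗ/P = Pᵢˢᵃᵗ/375.4.
  K_1 = 564.6/375.4 = 1.503996, K_2 = 343.1/375.4 = 0.913958, K_3 = 100.6/375.4 = 0.267981
Material balance + equilibrium reduce to Σ zᵢ(Kᵢ−1)/(1+V/F(Kᵢ−1)) = 0.
Check two-phase: ΣzᵢKᵢ = 1.1610 > 1 and Σzᵢ/Kᵢ = 1.2066 > 1, so g(0) = 0.1610 > 0 and g(1) = -0.2066 < 0.
Iterate (Newton) starting at V/F = 0.5:
  V/F = 0.5000: g = 0.04545, g' = -0.2739 → V/F = 0.6659
  V/F = 0.6659: g = -0.00612, g' = -0.3581 → V/F = 0.6488
  V/F = 0.6488: g = -0.00010, g' = -0.3462 → V/F = 0.6485
Converged at V/F = 0.6485.
Compositions from xᵢ = zᵢ/(1+V/F(Kᵢ−1)), yᵢ = Kᵢxᵢ:
  1: x = 0.4268, y = 0.6419
  2: x = 0.3166, y = 0.2893
  3: x = 0.2566, y = 0.0688

y_1 = 0.6419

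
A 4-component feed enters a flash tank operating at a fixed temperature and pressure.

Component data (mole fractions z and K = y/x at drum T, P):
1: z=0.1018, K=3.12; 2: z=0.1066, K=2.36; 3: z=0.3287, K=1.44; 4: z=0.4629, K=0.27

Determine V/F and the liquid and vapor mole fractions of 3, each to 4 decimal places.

V/F = 0.2038, x_3 = 0.3017, y_3 = 0.4344

Material balance + equilibrium reduce to Σ zᵢ(Kᵢ−1)/(1+V/F(Kᵢ−1)) = 0.
g(0) = ΣzᵢKᵢ − 1 = 0.1675 and g(1) = 1 − Σzᵢ/Kᵢ = -1.0205, so a root lies in (0, 1).
Newton iteration, V/F⁰ = 0.5:
  V/F = 0.5000: g = -0.22254, g' = -0.8322 → V/F = 0.2326
  V/F = 0.2326: g = -0.02114, g' = -0.7293 → V/F = 0.2036
  V/F = 0.2036: g = 0.00012, g' = -0.7381 → V/F = 0.2038
Converged at V/F = 0.2038.
Compositions from xᵢ = zᵢ/(1+V/F(Kᵢ−1)), yᵢ = Kᵢxᵢ:
  1: x = 0.0711, y = 0.2218
  2: x = 0.0835, y = 0.1970
  3: x = 0.3017, y = 0.4344
  4: x = 0.5438, y = 0.1468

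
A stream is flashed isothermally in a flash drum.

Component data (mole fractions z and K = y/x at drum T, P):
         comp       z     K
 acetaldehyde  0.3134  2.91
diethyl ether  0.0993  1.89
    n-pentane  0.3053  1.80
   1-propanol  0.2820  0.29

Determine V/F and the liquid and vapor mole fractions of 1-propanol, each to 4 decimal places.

V/F = 0.7742, x_1-propanol = 0.6262, y_1-propanol = 0.1816

Rachford–Rice: g(V/F) = Σ zᵢ(Kᵢ−1)/(1+V/F(Kᵢ−1)) = 0.
Feasibility: ΣzᵢKᵢ = 1.7310, Σzᵢ/Kᵢ = 1.3023 — both > 1, two phases present.
Newton iteration, V/F⁰ = 0.67:
  V/F = 0.6700: g = 0.09507, g' = -0.8508 → V/F = 0.7817
  V/F = 0.7817: g = -0.00749, g' = -1.0032 → V/F = 0.7743
  V/F = 0.7743: g = -0.00005, g' = -0.9893 → V/F = 0.7742
Converged at V/F = 0.7742.
Compositions from xᵢ = zᵢ/(1+V/F(Kᵢ−1)), yᵢ = Kᵢxᵢ:
  acetaldehyde: x = 0.1264, y = 0.3679
  diethyl ether: x = 0.0588, y = 0.1111
  n-pentane: x = 0.1885, y = 0.3394
  1-propanol: x = 0.6262, y = 0.1816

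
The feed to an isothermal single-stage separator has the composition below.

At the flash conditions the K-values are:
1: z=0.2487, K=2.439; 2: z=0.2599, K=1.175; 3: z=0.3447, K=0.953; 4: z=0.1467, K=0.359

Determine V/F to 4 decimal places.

Newton–Raphson from V/F = 0.56:
  V/F = 0.5600: g = 0.07627, g' = -0.3120 → V/F = 0.8045
  V/F = 0.8045: g = -0.00525, g' = -0.3745 → V/F = 0.7904
  V/F = 0.7904: g = -0.00005, g' = -0.3674 → V/F = 0.7903
Converged at V/F = 0.7903.

V/F = 0.7903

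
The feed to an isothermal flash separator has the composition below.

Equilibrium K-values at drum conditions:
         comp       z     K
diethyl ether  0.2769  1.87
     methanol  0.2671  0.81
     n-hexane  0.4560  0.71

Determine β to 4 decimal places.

Rachford–Rice: g(β) = Σ zᵢ(Kᵢ−1)/(1+β(Kᵢ−1)) = 0.
g(0) = ΣzᵢKᵢ − 1 = 0.0579 and g(1) = 1 − Σzᵢ/Kᵢ = -0.1201, so a root lies in (0, 1).
Newton–Raphson from β = 0.44:
  β = 0.4400: g = -0.03275, g' = -0.1715 → β = 0.2490
  β = 0.2490: g = 0.00220, g' = -0.1968 → β = 0.2602
  β = 0.2602: g = 0.00001, g' = -0.1949 → β = 0.2603
Converged at β = 0.2603.

β = 0.2603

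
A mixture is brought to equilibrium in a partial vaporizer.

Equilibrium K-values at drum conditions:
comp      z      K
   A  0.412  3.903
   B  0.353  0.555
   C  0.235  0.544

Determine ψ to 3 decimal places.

ψ = 0.714

Rachford–Rice: g(ψ) = Σ zᵢ(Kᵢ−1)/(1+ψ(Kᵢ−1)) = 0.
Check two-phase: ΣzᵢKᵢ = 1.932 > 1 and Σzᵢ/Kᵢ = 1.174 > 1, so g(0) = 0.932 > 0 and g(1) = -0.174 < 0.
Newton–Raphson from ψ = 0.39:
  ψ = 0.390: g = 0.2405, g' = -0.938 → ψ = 0.646
  ψ = 0.646: g = 0.0434, g' = -0.656 → ψ = 0.712
  ψ = 0.712: g = 0.0011, g' = -0.626 → ψ = 0.714
Converged at ψ = 0.714.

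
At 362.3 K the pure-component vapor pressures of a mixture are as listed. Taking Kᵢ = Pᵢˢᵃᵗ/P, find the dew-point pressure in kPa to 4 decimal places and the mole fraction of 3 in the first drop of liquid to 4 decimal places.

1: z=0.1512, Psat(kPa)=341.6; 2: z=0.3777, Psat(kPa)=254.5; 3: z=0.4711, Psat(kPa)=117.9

At the dew point ψ → 1, so Σzᵢ/Kᵢ = 1 with Kᵢ = Pᵢˢᵃᵗ/P ⇒ 1/P = Σzᵢ/Pᵢˢᵃᵗ.
1/P = 0.1512/341.6 + 0.3777/254.5 + 0.4711/117.9 = 0.0059225 ⇒ P = 168.8485 kPa
xᵢ = zᵢP/Pᵢˢᵃᵗ ⇒ x_3 = 0.4711·168.8485/117.9 = 0.6747

Pdew = 168.8485 kPa, x_3 = 0.6747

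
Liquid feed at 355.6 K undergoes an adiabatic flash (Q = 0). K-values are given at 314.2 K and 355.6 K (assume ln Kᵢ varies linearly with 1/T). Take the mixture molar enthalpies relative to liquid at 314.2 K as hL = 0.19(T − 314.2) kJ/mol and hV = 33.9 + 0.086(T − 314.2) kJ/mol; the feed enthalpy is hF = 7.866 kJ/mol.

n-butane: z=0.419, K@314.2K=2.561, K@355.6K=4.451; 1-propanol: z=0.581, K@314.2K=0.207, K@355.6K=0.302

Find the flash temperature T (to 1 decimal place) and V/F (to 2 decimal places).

T = 319.3 K, V/F = 0.21

Adiabatic flash: solve Rachford–Rice at each trial T, then check hF = ψ·hV(T) + (1−ψ)·hL(T).
  T = 314.2 K: K = (2.561, 0.207), RR gives ψ = 0.156, H_out = 5.294 kJ/mol
  T = 355.6 K: K = (4.451, 0.302), RR gives ψ = 0.432, H_out = 20.649 kJ/mol
  T = 334.9 K: K = (3.434, 0.253), RR gives ψ = 0.322, H_out = 14.163 kJ/mol
  T = 324.5 K: K = (2.978, 0.229), RR gives ψ = 0.250, H_out = 10.163 kJ/mol
  T = 319.4 K: K = (2.767, 0.218), RR gives ψ = 0.207, H_out = 7.897 kJ/mol
  T = 316.8 K: K = (2.663, 0.213), RR gives ψ = 0.183, H_out = 6.638 kJ/mol
  T = 318.1 K: K = (2.714, 0.215), RR gives ψ = 0.195, H_out = 7.278 kJ/mol
Linear interpolation between T = 318.1 (H_out = 7.278) and T = 319.4 (H_out = 7.897) on hF = 7.866 gives T ≈ 319.3 K, at which ψ = 0.21.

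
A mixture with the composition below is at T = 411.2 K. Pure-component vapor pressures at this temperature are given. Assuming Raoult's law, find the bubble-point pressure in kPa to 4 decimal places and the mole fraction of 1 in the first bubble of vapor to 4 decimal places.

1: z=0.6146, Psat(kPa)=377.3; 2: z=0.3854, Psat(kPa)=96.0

Pbub = 268.8870 kPa, y_1 = 0.8624

At the bubble point ψ → 0, so ΣzᵢKᵢ = 1 with Kᵢ = Pᵢˢᵃᵗ/P ⇒ P = ΣzᵢPᵢˢᵃᵗ.
P = 0.6146·377.3 + 0.3854·96.0 = 268.8870 kPa
yᵢ = zᵢPᵢˢᵃᵗ/P ⇒ y_1 = 0.6146·377.3/268.8870 = 0.8624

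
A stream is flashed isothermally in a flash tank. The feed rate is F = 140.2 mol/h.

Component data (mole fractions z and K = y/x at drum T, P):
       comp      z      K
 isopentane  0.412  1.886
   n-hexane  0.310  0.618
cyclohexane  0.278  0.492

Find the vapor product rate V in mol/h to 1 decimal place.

V = 37.4 mol/h

Newton–Raphson from ψ = 0.5:
  ψ = 0.500: g = -0.0827, g' = -0.353 → ψ = 0.266
  ψ = 0.266: g = 0.0003, g' = -0.364 → ψ = 0.267
Converged at ψ = 0.267.
Then V = ψ·F = 0.2668·140.2 = 37.4 mol/h and L = F − V = 102.8 mol/h.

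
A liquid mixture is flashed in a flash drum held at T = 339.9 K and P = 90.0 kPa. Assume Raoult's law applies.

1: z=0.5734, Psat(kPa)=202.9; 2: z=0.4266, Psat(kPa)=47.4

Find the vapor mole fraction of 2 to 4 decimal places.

Raoult's law: Kᵢ = Pᵢˢᵃᵗ/P = Pᵢˢᵃᵗ/90.0.
  K_1 = 202.9/90.0 = 2.254444, K_2 = 47.4/90.0 = 0.526667
Material balance + equilibrium reduce to Σ zᵢ(Kᵢ−1)/(1+V/F(Kᵢ−1)) = 0.
Check two-phase: ΣzᵢKᵢ = 1.5174 > 1 and Σzᵢ/Kᵢ = 1.0643 > 1, so g(0) = 0.5174 > 0 and g(1) = -0.0643 < 0.
Binary case is linear: z₁(K₁−1)(1+V/F(K₂−1)) + z₂(K₂−1)(1+V/F(K₁−1)) = 0
⇒ V/F = [z₁(K₁−1)+z₂(K₂−1)] / [−(K₁−1)(K₂−1)] = 0.51737/0.59377 = 0.8713
Compositions from xᵢ = zᵢ/(1+V/F(Kᵢ−1)), yᵢ = Kᵢxᵢ:
  1: x = 0.2740, y = 0.6176
  2: x = 0.7260, y = 0.3824

y_2 = 0.3824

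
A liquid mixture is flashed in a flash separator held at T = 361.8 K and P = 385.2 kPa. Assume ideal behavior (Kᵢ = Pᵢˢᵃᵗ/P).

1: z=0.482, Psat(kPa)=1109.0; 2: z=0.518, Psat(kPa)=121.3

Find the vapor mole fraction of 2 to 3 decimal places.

y_2 = 0.231

Raoult's law: Kᵢ = Pᵢˢᵃᵗ/P = Pᵢˢᵃᵗ/385.2.
  K_1 = 1109.0/385.2 = 2.87902, K_2 = 121.3/385.2 = 0.31490
Rachford–Rice: g(V/F) = Σ zᵢ(Kᵢ−1)/(1+V/F(Kᵢ−1)) = 0.
g(0) = ΣzᵢKᵢ − 1 = 0.551 and g(1) = 1 − Σzᵢ/Kᵢ = -0.812, so a root lies in (0, 1).
Binary case is linear: z₁(K₁−1)(1+V/F(K₂−1)) + z₂(K₂−1)(1+V/F(K₁−1)) = 0
⇒ V/F = [z₁(K₁−1)+z₂(K₂−1)] / [−(K₁−1)(K₂−1)] = 0.5508/1.2873 = 0.428
Compositions from xᵢ = zᵢ/(1+V/F(Kᵢ−1)), yᵢ = Kᵢxᵢ:
  1: x = 0.267, y = 0.769
  2: x = 0.733, y = 0.231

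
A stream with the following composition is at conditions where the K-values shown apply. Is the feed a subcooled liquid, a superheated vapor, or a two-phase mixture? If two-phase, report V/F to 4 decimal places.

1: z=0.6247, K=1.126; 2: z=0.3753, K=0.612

ΣzᵢKᵢ = 0.9331; Σzᵢ/Kᵢ = 1.1680.
Since ΣzᵢKᵢ < 1 the mixture is below its bubble point — single liquid phase.

subcooled liquid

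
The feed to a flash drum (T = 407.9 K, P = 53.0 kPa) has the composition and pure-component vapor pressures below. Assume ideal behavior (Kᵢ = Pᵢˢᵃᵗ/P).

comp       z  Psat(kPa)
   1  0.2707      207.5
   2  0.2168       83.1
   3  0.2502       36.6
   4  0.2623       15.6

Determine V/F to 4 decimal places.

Raoult's law: Kᵢ = Pᵢˢᵃᵗ/P = Pᵢˢᵃᵗ/53.0.
  K_1 = 207.5/53.0 = 3.915094, K_2 = 83.1/53.0 = 1.567925, K_3 = 36.6/53.0 = 0.690566, K_4 = 15.6/53.0 = 0.294340
Rachford–Rice: g(V/F) = Σ zᵢ(Kᵢ−1)/(1+V/F(Kᵢ−1)) = 0.
Feasibility: ΣzᵢKᵢ = 1.6497, Σzᵢ/Kᵢ = 1.4609 — both > 1, two phases present.
Newton iteration, V/F⁰ = 0.5:
  V/F = 0.5000: g = 0.03940, g' = -0.7687 → V/F = 0.5513
  V/F = 0.5513: g = 0.00019, g' = -0.7637 → V/F = 0.5515
Converged at V/F = 0.5515.

V/F = 0.5515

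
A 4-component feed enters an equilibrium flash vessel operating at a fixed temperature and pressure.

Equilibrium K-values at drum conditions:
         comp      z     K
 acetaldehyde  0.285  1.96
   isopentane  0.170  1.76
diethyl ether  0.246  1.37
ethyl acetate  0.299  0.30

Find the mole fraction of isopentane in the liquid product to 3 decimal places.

Rachford–Rice: g(ψ) = Σ zᵢ(Kᵢ−1)/(1+ψ(Kᵢ−1)) = 0.
Feasibility: ΣzᵢKᵢ = 1.285, Σzᵢ/Kᵢ = 1.418 — both > 1, two phases present.
Newton–Raphson from ψ = 0.5:
  ψ = 0.500: g = 0.0333, g' = -0.542 → ψ = 0.561
  ψ = 0.561: g = -0.0011, g' = -0.580 → ψ = 0.560
Converged at ψ = 0.560.
Compositions from xᵢ = zᵢ/(1+ψ(Kᵢ−1)), yᵢ = Kᵢxᵢ:
  acetaldehyde: x = 0.185, y = 0.363
  isopentane: x = 0.119, y = 0.210
  diethyl ether: x = 0.204, y = 0.279
  ethyl acetate: x = 0.492, y = 0.147

x_isopentane = 0.119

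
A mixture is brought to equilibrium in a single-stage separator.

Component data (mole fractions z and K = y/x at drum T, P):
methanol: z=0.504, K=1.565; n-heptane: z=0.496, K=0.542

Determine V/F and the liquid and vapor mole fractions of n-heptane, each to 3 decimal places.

Binary case is linear: z₁(K₁−1)(1+V/F(K₂−1)) + z₂(K₂−1)(1+V/F(K₁−1)) = 0
⇒ V/F = [z₁(K₁−1)+z₂(K₂−1)] / [−(K₁−1)(K₂−1)] = 0.0576/0.2588 = 0.223
Compositions from xᵢ = zᵢ/(1+V/F(Kᵢ−1)), yᵢ = Kᵢxᵢ:
  methanol: x = 0.448, y = 0.701
  n-heptane: x = 0.552, y = 0.299

V/F = 0.223, x_n-heptane = 0.552, y_n-heptane = 0.299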